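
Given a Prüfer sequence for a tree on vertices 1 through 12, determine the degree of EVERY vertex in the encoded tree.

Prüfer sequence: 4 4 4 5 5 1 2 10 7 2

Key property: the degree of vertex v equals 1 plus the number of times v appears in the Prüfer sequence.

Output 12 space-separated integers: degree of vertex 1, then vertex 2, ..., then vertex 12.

p_1 = 4: count[4] becomes 1
p_2 = 4: count[4] becomes 2
p_3 = 4: count[4] becomes 3
p_4 = 5: count[5] becomes 1
p_5 = 5: count[5] becomes 2
p_6 = 1: count[1] becomes 1
p_7 = 2: count[2] becomes 1
p_8 = 10: count[10] becomes 1
p_9 = 7: count[7] becomes 1
p_10 = 2: count[2] becomes 2
Degrees (1 + count): deg[1]=1+1=2, deg[2]=1+2=3, deg[3]=1+0=1, deg[4]=1+3=4, deg[5]=1+2=3, deg[6]=1+0=1, deg[7]=1+1=2, deg[8]=1+0=1, deg[9]=1+0=1, deg[10]=1+1=2, deg[11]=1+0=1, deg[12]=1+0=1

Answer: 2 3 1 4 3 1 2 1 1 2 1 1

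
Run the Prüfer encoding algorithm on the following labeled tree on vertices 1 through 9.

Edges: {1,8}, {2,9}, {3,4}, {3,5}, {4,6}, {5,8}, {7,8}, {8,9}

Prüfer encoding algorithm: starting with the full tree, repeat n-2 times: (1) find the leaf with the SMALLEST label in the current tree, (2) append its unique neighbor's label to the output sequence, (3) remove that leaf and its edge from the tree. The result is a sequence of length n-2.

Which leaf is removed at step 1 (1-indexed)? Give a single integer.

Answer: 1

Derivation:
Step 1: current leaves = {1,2,6,7}. Remove leaf 1 (neighbor: 8).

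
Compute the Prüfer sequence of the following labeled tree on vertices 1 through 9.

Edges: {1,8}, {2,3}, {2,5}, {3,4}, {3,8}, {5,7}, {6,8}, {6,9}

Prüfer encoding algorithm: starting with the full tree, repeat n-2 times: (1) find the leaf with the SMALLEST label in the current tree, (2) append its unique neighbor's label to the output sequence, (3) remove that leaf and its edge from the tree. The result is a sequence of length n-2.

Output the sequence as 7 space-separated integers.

Answer: 8 3 5 2 3 8 6

Derivation:
Step 1: leaves = {1,4,7,9}. Remove smallest leaf 1, emit neighbor 8.
Step 2: leaves = {4,7,9}. Remove smallest leaf 4, emit neighbor 3.
Step 3: leaves = {7,9}. Remove smallest leaf 7, emit neighbor 5.
Step 4: leaves = {5,9}. Remove smallest leaf 5, emit neighbor 2.
Step 5: leaves = {2,9}. Remove smallest leaf 2, emit neighbor 3.
Step 6: leaves = {3,9}. Remove smallest leaf 3, emit neighbor 8.
Step 7: leaves = {8,9}. Remove smallest leaf 8, emit neighbor 6.
Done: 2 vertices remain (6, 9). Sequence = [8 3 5 2 3 8 6]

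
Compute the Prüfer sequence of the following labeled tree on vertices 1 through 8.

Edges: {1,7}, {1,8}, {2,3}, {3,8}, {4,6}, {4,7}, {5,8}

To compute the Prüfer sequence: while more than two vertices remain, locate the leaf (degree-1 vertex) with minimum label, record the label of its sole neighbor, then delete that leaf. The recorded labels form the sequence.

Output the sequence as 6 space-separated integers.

Answer: 3 8 8 4 7 1

Derivation:
Step 1: leaves = {2,5,6}. Remove smallest leaf 2, emit neighbor 3.
Step 2: leaves = {3,5,6}. Remove smallest leaf 3, emit neighbor 8.
Step 3: leaves = {5,6}. Remove smallest leaf 5, emit neighbor 8.
Step 4: leaves = {6,8}. Remove smallest leaf 6, emit neighbor 4.
Step 5: leaves = {4,8}. Remove smallest leaf 4, emit neighbor 7.
Step 6: leaves = {7,8}. Remove smallest leaf 7, emit neighbor 1.
Done: 2 vertices remain (1, 8). Sequence = [3 8 8 4 7 1]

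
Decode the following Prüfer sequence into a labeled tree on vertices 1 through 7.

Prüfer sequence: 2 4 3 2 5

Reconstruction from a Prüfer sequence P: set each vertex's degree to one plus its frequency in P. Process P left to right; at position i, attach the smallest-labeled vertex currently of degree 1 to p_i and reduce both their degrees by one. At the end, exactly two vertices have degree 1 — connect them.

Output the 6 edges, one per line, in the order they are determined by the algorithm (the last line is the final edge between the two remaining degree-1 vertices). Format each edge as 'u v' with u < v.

Answer: 1 2
4 6
3 4
2 3
2 5
5 7

Derivation:
Initial degrees: {1:1, 2:3, 3:2, 4:2, 5:2, 6:1, 7:1}
Step 1: smallest deg-1 vertex = 1, p_1 = 2. Add edge {1,2}. Now deg[1]=0, deg[2]=2.
Step 2: smallest deg-1 vertex = 6, p_2 = 4. Add edge {4,6}. Now deg[6]=0, deg[4]=1.
Step 3: smallest deg-1 vertex = 4, p_3 = 3. Add edge {3,4}. Now deg[4]=0, deg[3]=1.
Step 4: smallest deg-1 vertex = 3, p_4 = 2. Add edge {2,3}. Now deg[3]=0, deg[2]=1.
Step 5: smallest deg-1 vertex = 2, p_5 = 5. Add edge {2,5}. Now deg[2]=0, deg[5]=1.
Final: two remaining deg-1 vertices are 5, 7. Add edge {5,7}.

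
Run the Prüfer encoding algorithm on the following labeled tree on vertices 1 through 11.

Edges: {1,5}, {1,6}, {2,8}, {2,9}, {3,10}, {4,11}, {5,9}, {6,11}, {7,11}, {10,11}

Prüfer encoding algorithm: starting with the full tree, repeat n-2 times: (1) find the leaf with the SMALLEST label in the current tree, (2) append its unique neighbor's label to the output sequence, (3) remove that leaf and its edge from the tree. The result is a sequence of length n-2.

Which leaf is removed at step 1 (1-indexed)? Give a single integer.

Answer: 3

Derivation:
Step 1: current leaves = {3,4,7,8}. Remove leaf 3 (neighbor: 10).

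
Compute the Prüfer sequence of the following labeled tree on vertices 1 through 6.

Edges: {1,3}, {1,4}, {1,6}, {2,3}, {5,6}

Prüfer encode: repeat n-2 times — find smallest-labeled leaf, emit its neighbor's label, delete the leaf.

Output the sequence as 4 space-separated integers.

Step 1: leaves = {2,4,5}. Remove smallest leaf 2, emit neighbor 3.
Step 2: leaves = {3,4,5}. Remove smallest leaf 3, emit neighbor 1.
Step 3: leaves = {4,5}. Remove smallest leaf 4, emit neighbor 1.
Step 4: leaves = {1,5}. Remove smallest leaf 1, emit neighbor 6.
Done: 2 vertices remain (5, 6). Sequence = [3 1 1 6]

Answer: 3 1 1 6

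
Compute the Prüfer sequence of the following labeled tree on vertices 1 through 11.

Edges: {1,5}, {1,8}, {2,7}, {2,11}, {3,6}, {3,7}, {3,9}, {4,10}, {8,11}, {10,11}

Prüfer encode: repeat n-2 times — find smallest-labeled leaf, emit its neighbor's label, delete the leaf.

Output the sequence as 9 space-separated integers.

Answer: 10 1 8 3 11 3 7 2 11

Derivation:
Step 1: leaves = {4,5,6,9}. Remove smallest leaf 4, emit neighbor 10.
Step 2: leaves = {5,6,9,10}. Remove smallest leaf 5, emit neighbor 1.
Step 3: leaves = {1,6,9,10}. Remove smallest leaf 1, emit neighbor 8.
Step 4: leaves = {6,8,9,10}. Remove smallest leaf 6, emit neighbor 3.
Step 5: leaves = {8,9,10}. Remove smallest leaf 8, emit neighbor 11.
Step 6: leaves = {9,10}. Remove smallest leaf 9, emit neighbor 3.
Step 7: leaves = {3,10}. Remove smallest leaf 3, emit neighbor 7.
Step 8: leaves = {7,10}. Remove smallest leaf 7, emit neighbor 2.
Step 9: leaves = {2,10}. Remove smallest leaf 2, emit neighbor 11.
Done: 2 vertices remain (10, 11). Sequence = [10 1 8 3 11 3 7 2 11]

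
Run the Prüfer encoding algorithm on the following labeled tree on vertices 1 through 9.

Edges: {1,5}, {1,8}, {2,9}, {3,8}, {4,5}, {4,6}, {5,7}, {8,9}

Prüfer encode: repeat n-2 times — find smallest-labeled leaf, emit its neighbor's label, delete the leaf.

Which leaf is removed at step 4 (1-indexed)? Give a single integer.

Step 1: current leaves = {2,3,6,7}. Remove leaf 2 (neighbor: 9).
Step 2: current leaves = {3,6,7,9}. Remove leaf 3 (neighbor: 8).
Step 3: current leaves = {6,7,9}. Remove leaf 6 (neighbor: 4).
Step 4: current leaves = {4,7,9}. Remove leaf 4 (neighbor: 5).

Answer: 4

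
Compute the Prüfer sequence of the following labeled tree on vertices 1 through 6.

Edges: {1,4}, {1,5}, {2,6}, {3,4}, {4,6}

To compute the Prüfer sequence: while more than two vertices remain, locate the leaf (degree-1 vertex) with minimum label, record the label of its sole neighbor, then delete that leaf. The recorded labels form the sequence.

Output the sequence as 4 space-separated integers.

Step 1: leaves = {2,3,5}. Remove smallest leaf 2, emit neighbor 6.
Step 2: leaves = {3,5,6}. Remove smallest leaf 3, emit neighbor 4.
Step 3: leaves = {5,6}. Remove smallest leaf 5, emit neighbor 1.
Step 4: leaves = {1,6}. Remove smallest leaf 1, emit neighbor 4.
Done: 2 vertices remain (4, 6). Sequence = [6 4 1 4]

Answer: 6 4 1 4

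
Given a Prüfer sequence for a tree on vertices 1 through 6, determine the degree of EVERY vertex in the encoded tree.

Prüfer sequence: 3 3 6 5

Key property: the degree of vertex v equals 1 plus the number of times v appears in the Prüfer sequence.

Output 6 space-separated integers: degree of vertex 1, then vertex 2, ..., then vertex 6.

p_1 = 3: count[3] becomes 1
p_2 = 3: count[3] becomes 2
p_3 = 6: count[6] becomes 1
p_4 = 5: count[5] becomes 1
Degrees (1 + count): deg[1]=1+0=1, deg[2]=1+0=1, deg[3]=1+2=3, deg[4]=1+0=1, deg[5]=1+1=2, deg[6]=1+1=2

Answer: 1 1 3 1 2 2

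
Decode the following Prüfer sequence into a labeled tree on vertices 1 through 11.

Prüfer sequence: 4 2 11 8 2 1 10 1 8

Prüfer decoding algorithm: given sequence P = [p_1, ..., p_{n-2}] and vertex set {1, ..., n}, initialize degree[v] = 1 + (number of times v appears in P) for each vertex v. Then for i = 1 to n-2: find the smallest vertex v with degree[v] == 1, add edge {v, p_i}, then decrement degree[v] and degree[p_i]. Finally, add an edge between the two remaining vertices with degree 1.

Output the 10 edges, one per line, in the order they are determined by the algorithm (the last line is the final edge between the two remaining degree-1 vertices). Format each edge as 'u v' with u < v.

Answer: 3 4
2 4
5 11
6 8
2 7
1 2
9 10
1 10
1 8
8 11

Derivation:
Initial degrees: {1:3, 2:3, 3:1, 4:2, 5:1, 6:1, 7:1, 8:3, 9:1, 10:2, 11:2}
Step 1: smallest deg-1 vertex = 3, p_1 = 4. Add edge {3,4}. Now deg[3]=0, deg[4]=1.
Step 2: smallest deg-1 vertex = 4, p_2 = 2. Add edge {2,4}. Now deg[4]=0, deg[2]=2.
Step 3: smallest deg-1 vertex = 5, p_3 = 11. Add edge {5,11}. Now deg[5]=0, deg[11]=1.
Step 4: smallest deg-1 vertex = 6, p_4 = 8. Add edge {6,8}. Now deg[6]=0, deg[8]=2.
Step 5: smallest deg-1 vertex = 7, p_5 = 2. Add edge {2,7}. Now deg[7]=0, deg[2]=1.
Step 6: smallest deg-1 vertex = 2, p_6 = 1. Add edge {1,2}. Now deg[2]=0, deg[1]=2.
Step 7: smallest deg-1 vertex = 9, p_7 = 10. Add edge {9,10}. Now deg[9]=0, deg[10]=1.
Step 8: smallest deg-1 vertex = 10, p_8 = 1. Add edge {1,10}. Now deg[10]=0, deg[1]=1.
Step 9: smallest deg-1 vertex = 1, p_9 = 8. Add edge {1,8}. Now deg[1]=0, deg[8]=1.
Final: two remaining deg-1 vertices are 8, 11. Add edge {8,11}.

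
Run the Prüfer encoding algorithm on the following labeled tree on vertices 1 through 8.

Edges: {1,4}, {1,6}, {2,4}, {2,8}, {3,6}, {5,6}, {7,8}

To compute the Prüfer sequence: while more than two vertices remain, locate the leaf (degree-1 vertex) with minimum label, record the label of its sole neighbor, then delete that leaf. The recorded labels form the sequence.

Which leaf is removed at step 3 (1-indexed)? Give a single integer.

Step 1: current leaves = {3,5,7}. Remove leaf 3 (neighbor: 6).
Step 2: current leaves = {5,7}. Remove leaf 5 (neighbor: 6).
Step 3: current leaves = {6,7}. Remove leaf 6 (neighbor: 1).

Answer: 6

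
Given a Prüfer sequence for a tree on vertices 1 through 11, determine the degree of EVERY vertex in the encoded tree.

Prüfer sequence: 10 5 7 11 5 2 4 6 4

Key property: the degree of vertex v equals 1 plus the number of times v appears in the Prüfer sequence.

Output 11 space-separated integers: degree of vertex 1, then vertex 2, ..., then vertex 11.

Answer: 1 2 1 3 3 2 2 1 1 2 2

Derivation:
p_1 = 10: count[10] becomes 1
p_2 = 5: count[5] becomes 1
p_3 = 7: count[7] becomes 1
p_4 = 11: count[11] becomes 1
p_5 = 5: count[5] becomes 2
p_6 = 2: count[2] becomes 1
p_7 = 4: count[4] becomes 1
p_8 = 6: count[6] becomes 1
p_9 = 4: count[4] becomes 2
Degrees (1 + count): deg[1]=1+0=1, deg[2]=1+1=2, deg[3]=1+0=1, deg[4]=1+2=3, deg[5]=1+2=3, deg[6]=1+1=2, deg[7]=1+1=2, deg[8]=1+0=1, deg[9]=1+0=1, deg[10]=1+1=2, deg[11]=1+1=2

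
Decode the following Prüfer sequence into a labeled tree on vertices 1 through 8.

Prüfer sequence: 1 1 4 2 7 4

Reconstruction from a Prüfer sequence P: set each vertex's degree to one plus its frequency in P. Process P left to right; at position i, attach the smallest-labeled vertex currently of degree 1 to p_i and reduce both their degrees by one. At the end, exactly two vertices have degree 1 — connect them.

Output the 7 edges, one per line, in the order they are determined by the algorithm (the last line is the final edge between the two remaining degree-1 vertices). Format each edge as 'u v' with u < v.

Answer: 1 3
1 5
1 4
2 6
2 7
4 7
4 8

Derivation:
Initial degrees: {1:3, 2:2, 3:1, 4:3, 5:1, 6:1, 7:2, 8:1}
Step 1: smallest deg-1 vertex = 3, p_1 = 1. Add edge {1,3}. Now deg[3]=0, deg[1]=2.
Step 2: smallest deg-1 vertex = 5, p_2 = 1. Add edge {1,5}. Now deg[5]=0, deg[1]=1.
Step 3: smallest deg-1 vertex = 1, p_3 = 4. Add edge {1,4}. Now deg[1]=0, deg[4]=2.
Step 4: smallest deg-1 vertex = 6, p_4 = 2. Add edge {2,6}. Now deg[6]=0, deg[2]=1.
Step 5: smallest deg-1 vertex = 2, p_5 = 7. Add edge {2,7}. Now deg[2]=0, deg[7]=1.
Step 6: smallest deg-1 vertex = 7, p_6 = 4. Add edge {4,7}. Now deg[7]=0, deg[4]=1.
Final: two remaining deg-1 vertices are 4, 8. Add edge {4,8}.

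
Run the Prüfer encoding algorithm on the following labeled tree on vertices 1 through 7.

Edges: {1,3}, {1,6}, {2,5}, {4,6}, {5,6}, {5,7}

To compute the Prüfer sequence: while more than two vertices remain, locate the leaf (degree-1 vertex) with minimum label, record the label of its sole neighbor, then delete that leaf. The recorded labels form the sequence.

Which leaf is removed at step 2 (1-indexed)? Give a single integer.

Answer: 3

Derivation:
Step 1: current leaves = {2,3,4,7}. Remove leaf 2 (neighbor: 5).
Step 2: current leaves = {3,4,7}. Remove leaf 3 (neighbor: 1).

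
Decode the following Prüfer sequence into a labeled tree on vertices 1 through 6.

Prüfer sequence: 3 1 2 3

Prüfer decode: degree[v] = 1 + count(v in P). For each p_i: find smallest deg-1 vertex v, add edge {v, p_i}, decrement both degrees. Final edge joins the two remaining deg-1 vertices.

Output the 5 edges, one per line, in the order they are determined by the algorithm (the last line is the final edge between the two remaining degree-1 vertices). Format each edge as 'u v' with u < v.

Answer: 3 4
1 5
1 2
2 3
3 6

Derivation:
Initial degrees: {1:2, 2:2, 3:3, 4:1, 5:1, 6:1}
Step 1: smallest deg-1 vertex = 4, p_1 = 3. Add edge {3,4}. Now deg[4]=0, deg[3]=2.
Step 2: smallest deg-1 vertex = 5, p_2 = 1. Add edge {1,5}. Now deg[5]=0, deg[1]=1.
Step 3: smallest deg-1 vertex = 1, p_3 = 2. Add edge {1,2}. Now deg[1]=0, deg[2]=1.
Step 4: smallest deg-1 vertex = 2, p_4 = 3. Add edge {2,3}. Now deg[2]=0, deg[3]=1.
Final: two remaining deg-1 vertices are 3, 6. Add edge {3,6}.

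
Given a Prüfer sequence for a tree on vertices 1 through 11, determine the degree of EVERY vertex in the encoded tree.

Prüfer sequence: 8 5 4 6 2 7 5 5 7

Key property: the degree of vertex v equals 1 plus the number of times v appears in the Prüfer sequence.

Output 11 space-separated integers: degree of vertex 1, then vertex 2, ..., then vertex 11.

p_1 = 8: count[8] becomes 1
p_2 = 5: count[5] becomes 1
p_3 = 4: count[4] becomes 1
p_4 = 6: count[6] becomes 1
p_5 = 2: count[2] becomes 1
p_6 = 7: count[7] becomes 1
p_7 = 5: count[5] becomes 2
p_8 = 5: count[5] becomes 3
p_9 = 7: count[7] becomes 2
Degrees (1 + count): deg[1]=1+0=1, deg[2]=1+1=2, deg[3]=1+0=1, deg[4]=1+1=2, deg[5]=1+3=4, deg[6]=1+1=2, deg[7]=1+2=3, deg[8]=1+1=2, deg[9]=1+0=1, deg[10]=1+0=1, deg[11]=1+0=1

Answer: 1 2 1 2 4 2 3 2 1 1 1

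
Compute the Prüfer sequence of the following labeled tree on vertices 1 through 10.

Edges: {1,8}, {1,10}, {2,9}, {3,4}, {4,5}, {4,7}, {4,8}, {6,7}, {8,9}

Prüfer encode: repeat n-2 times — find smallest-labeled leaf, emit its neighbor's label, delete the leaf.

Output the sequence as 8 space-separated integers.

Answer: 9 4 4 7 4 8 8 1

Derivation:
Step 1: leaves = {2,3,5,6,10}. Remove smallest leaf 2, emit neighbor 9.
Step 2: leaves = {3,5,6,9,10}. Remove smallest leaf 3, emit neighbor 4.
Step 3: leaves = {5,6,9,10}. Remove smallest leaf 5, emit neighbor 4.
Step 4: leaves = {6,9,10}. Remove smallest leaf 6, emit neighbor 7.
Step 5: leaves = {7,9,10}. Remove smallest leaf 7, emit neighbor 4.
Step 6: leaves = {4,9,10}. Remove smallest leaf 4, emit neighbor 8.
Step 7: leaves = {9,10}. Remove smallest leaf 9, emit neighbor 8.
Step 8: leaves = {8,10}. Remove smallest leaf 8, emit neighbor 1.
Done: 2 vertices remain (1, 10). Sequence = [9 4 4 7 4 8 8 1]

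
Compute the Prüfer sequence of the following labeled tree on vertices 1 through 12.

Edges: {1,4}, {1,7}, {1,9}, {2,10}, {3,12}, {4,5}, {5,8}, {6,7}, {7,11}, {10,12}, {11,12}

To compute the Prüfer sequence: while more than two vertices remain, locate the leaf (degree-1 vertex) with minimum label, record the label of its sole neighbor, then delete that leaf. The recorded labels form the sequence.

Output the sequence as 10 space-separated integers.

Answer: 10 12 7 5 4 1 1 7 11 12

Derivation:
Step 1: leaves = {2,3,6,8,9}. Remove smallest leaf 2, emit neighbor 10.
Step 2: leaves = {3,6,8,9,10}. Remove smallest leaf 3, emit neighbor 12.
Step 3: leaves = {6,8,9,10}. Remove smallest leaf 6, emit neighbor 7.
Step 4: leaves = {8,9,10}. Remove smallest leaf 8, emit neighbor 5.
Step 5: leaves = {5,9,10}. Remove smallest leaf 5, emit neighbor 4.
Step 6: leaves = {4,9,10}. Remove smallest leaf 4, emit neighbor 1.
Step 7: leaves = {9,10}. Remove smallest leaf 9, emit neighbor 1.
Step 8: leaves = {1,10}. Remove smallest leaf 1, emit neighbor 7.
Step 9: leaves = {7,10}. Remove smallest leaf 7, emit neighbor 11.
Step 10: leaves = {10,11}. Remove smallest leaf 10, emit neighbor 12.
Done: 2 vertices remain (11, 12). Sequence = [10 12 7 5 4 1 1 7 11 12]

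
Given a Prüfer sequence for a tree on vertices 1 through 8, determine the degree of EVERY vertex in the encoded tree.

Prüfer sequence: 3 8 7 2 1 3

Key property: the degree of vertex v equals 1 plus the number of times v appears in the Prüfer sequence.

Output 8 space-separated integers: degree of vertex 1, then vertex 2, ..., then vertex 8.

Answer: 2 2 3 1 1 1 2 2

Derivation:
p_1 = 3: count[3] becomes 1
p_2 = 8: count[8] becomes 1
p_3 = 7: count[7] becomes 1
p_4 = 2: count[2] becomes 1
p_5 = 1: count[1] becomes 1
p_6 = 3: count[3] becomes 2
Degrees (1 + count): deg[1]=1+1=2, deg[2]=1+1=2, deg[3]=1+2=3, deg[4]=1+0=1, deg[5]=1+0=1, deg[6]=1+0=1, deg[7]=1+1=2, deg[8]=1+1=2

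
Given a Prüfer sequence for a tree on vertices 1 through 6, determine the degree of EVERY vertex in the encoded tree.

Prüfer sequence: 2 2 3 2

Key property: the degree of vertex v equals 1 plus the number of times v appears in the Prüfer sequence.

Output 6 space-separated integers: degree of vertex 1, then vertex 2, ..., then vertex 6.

p_1 = 2: count[2] becomes 1
p_2 = 2: count[2] becomes 2
p_3 = 3: count[3] becomes 1
p_4 = 2: count[2] becomes 3
Degrees (1 + count): deg[1]=1+0=1, deg[2]=1+3=4, deg[3]=1+1=2, deg[4]=1+0=1, deg[5]=1+0=1, deg[6]=1+0=1

Answer: 1 4 2 1 1 1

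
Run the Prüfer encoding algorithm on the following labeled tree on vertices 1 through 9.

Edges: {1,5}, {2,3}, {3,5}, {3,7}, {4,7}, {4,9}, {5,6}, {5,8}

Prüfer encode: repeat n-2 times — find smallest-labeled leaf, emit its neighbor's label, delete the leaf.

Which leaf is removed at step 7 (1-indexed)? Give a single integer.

Step 1: current leaves = {1,2,6,8,9}. Remove leaf 1 (neighbor: 5).
Step 2: current leaves = {2,6,8,9}. Remove leaf 2 (neighbor: 3).
Step 3: current leaves = {6,8,9}. Remove leaf 6 (neighbor: 5).
Step 4: current leaves = {8,9}. Remove leaf 8 (neighbor: 5).
Step 5: current leaves = {5,9}. Remove leaf 5 (neighbor: 3).
Step 6: current leaves = {3,9}. Remove leaf 3 (neighbor: 7).
Step 7: current leaves = {7,9}. Remove leaf 7 (neighbor: 4).

Answer: 7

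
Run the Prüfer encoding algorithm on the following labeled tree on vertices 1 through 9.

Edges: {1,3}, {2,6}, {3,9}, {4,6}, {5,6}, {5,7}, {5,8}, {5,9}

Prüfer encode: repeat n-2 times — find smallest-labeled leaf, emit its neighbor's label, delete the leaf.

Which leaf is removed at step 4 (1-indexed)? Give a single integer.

Answer: 4

Derivation:
Step 1: current leaves = {1,2,4,7,8}. Remove leaf 1 (neighbor: 3).
Step 2: current leaves = {2,3,4,7,8}. Remove leaf 2 (neighbor: 6).
Step 3: current leaves = {3,4,7,8}. Remove leaf 3 (neighbor: 9).
Step 4: current leaves = {4,7,8,9}. Remove leaf 4 (neighbor: 6).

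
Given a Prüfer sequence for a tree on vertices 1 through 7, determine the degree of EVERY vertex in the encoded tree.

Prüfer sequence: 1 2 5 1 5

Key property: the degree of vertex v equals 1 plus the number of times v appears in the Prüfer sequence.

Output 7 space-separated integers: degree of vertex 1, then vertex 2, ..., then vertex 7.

Answer: 3 2 1 1 3 1 1

Derivation:
p_1 = 1: count[1] becomes 1
p_2 = 2: count[2] becomes 1
p_3 = 5: count[5] becomes 1
p_4 = 1: count[1] becomes 2
p_5 = 5: count[5] becomes 2
Degrees (1 + count): deg[1]=1+2=3, deg[2]=1+1=2, deg[3]=1+0=1, deg[4]=1+0=1, deg[5]=1+2=3, deg[6]=1+0=1, deg[7]=1+0=1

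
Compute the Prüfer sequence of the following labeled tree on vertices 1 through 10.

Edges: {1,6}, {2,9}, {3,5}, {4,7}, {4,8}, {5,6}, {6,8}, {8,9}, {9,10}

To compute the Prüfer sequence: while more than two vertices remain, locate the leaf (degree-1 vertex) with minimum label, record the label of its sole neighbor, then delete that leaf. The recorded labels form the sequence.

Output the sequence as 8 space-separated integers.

Step 1: leaves = {1,2,3,7,10}. Remove smallest leaf 1, emit neighbor 6.
Step 2: leaves = {2,3,7,10}. Remove smallest leaf 2, emit neighbor 9.
Step 3: leaves = {3,7,10}. Remove smallest leaf 3, emit neighbor 5.
Step 4: leaves = {5,7,10}. Remove smallest leaf 5, emit neighbor 6.
Step 5: leaves = {6,7,10}. Remove smallest leaf 6, emit neighbor 8.
Step 6: leaves = {7,10}. Remove smallest leaf 7, emit neighbor 4.
Step 7: leaves = {4,10}. Remove smallest leaf 4, emit neighbor 8.
Step 8: leaves = {8,10}. Remove smallest leaf 8, emit neighbor 9.
Done: 2 vertices remain (9, 10). Sequence = [6 9 5 6 8 4 8 9]

Answer: 6 9 5 6 8 4 8 9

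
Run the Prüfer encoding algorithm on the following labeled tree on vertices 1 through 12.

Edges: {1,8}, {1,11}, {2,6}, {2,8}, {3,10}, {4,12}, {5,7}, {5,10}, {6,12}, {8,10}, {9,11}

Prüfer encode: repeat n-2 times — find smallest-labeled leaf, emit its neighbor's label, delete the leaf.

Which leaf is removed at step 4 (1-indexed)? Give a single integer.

Answer: 5

Derivation:
Step 1: current leaves = {3,4,7,9}. Remove leaf 3 (neighbor: 10).
Step 2: current leaves = {4,7,9}. Remove leaf 4 (neighbor: 12).
Step 3: current leaves = {7,9,12}. Remove leaf 7 (neighbor: 5).
Step 4: current leaves = {5,9,12}. Remove leaf 5 (neighbor: 10).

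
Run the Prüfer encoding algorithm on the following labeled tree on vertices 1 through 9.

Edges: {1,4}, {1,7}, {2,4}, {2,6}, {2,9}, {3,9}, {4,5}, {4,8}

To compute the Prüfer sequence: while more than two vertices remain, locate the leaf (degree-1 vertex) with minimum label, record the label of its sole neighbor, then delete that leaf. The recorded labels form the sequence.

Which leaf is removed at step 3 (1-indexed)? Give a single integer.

Step 1: current leaves = {3,5,6,7,8}. Remove leaf 3 (neighbor: 9).
Step 2: current leaves = {5,6,7,8,9}. Remove leaf 5 (neighbor: 4).
Step 3: current leaves = {6,7,8,9}. Remove leaf 6 (neighbor: 2).

Answer: 6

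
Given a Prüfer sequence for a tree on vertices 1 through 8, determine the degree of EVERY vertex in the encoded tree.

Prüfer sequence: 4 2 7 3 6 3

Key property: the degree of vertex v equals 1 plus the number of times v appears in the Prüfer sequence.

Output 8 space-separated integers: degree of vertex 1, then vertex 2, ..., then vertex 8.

Answer: 1 2 3 2 1 2 2 1

Derivation:
p_1 = 4: count[4] becomes 1
p_2 = 2: count[2] becomes 1
p_3 = 7: count[7] becomes 1
p_4 = 3: count[3] becomes 1
p_5 = 6: count[6] becomes 1
p_6 = 3: count[3] becomes 2
Degrees (1 + count): deg[1]=1+0=1, deg[2]=1+1=2, deg[3]=1+2=3, deg[4]=1+1=2, deg[5]=1+0=1, deg[6]=1+1=2, deg[7]=1+1=2, deg[8]=1+0=1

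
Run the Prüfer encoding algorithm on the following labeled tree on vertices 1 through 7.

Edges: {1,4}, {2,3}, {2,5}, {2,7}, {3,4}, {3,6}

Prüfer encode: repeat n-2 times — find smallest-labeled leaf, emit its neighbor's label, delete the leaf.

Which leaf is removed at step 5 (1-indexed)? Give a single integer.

Answer: 3

Derivation:
Step 1: current leaves = {1,5,6,7}. Remove leaf 1 (neighbor: 4).
Step 2: current leaves = {4,5,6,7}. Remove leaf 4 (neighbor: 3).
Step 3: current leaves = {5,6,7}. Remove leaf 5 (neighbor: 2).
Step 4: current leaves = {6,7}. Remove leaf 6 (neighbor: 3).
Step 5: current leaves = {3,7}. Remove leaf 3 (neighbor: 2).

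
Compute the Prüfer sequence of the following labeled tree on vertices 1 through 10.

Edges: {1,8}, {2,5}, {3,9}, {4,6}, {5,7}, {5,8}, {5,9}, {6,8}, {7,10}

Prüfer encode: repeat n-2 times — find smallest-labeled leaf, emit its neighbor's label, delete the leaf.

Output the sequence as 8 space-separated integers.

Step 1: leaves = {1,2,3,4,10}. Remove smallest leaf 1, emit neighbor 8.
Step 2: leaves = {2,3,4,10}. Remove smallest leaf 2, emit neighbor 5.
Step 3: leaves = {3,4,10}. Remove smallest leaf 3, emit neighbor 9.
Step 4: leaves = {4,9,10}. Remove smallest leaf 4, emit neighbor 6.
Step 5: leaves = {6,9,10}. Remove smallest leaf 6, emit neighbor 8.
Step 6: leaves = {8,9,10}. Remove smallest leaf 8, emit neighbor 5.
Step 7: leaves = {9,10}. Remove smallest leaf 9, emit neighbor 5.
Step 8: leaves = {5,10}. Remove smallest leaf 5, emit neighbor 7.
Done: 2 vertices remain (7, 10). Sequence = [8 5 9 6 8 5 5 7]

Answer: 8 5 9 6 8 5 5 7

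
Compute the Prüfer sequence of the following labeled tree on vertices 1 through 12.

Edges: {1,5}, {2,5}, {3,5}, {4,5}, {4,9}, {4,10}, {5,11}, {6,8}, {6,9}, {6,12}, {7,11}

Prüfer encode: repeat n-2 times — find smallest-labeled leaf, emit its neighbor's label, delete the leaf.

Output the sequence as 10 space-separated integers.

Answer: 5 5 5 11 6 4 5 4 9 6

Derivation:
Step 1: leaves = {1,2,3,7,8,10,12}. Remove smallest leaf 1, emit neighbor 5.
Step 2: leaves = {2,3,7,8,10,12}. Remove smallest leaf 2, emit neighbor 5.
Step 3: leaves = {3,7,8,10,12}. Remove smallest leaf 3, emit neighbor 5.
Step 4: leaves = {7,8,10,12}. Remove smallest leaf 7, emit neighbor 11.
Step 5: leaves = {8,10,11,12}. Remove smallest leaf 8, emit neighbor 6.
Step 6: leaves = {10,11,12}. Remove smallest leaf 10, emit neighbor 4.
Step 7: leaves = {11,12}. Remove smallest leaf 11, emit neighbor 5.
Step 8: leaves = {5,12}. Remove smallest leaf 5, emit neighbor 4.
Step 9: leaves = {4,12}. Remove smallest leaf 4, emit neighbor 9.
Step 10: leaves = {9,12}. Remove smallest leaf 9, emit neighbor 6.
Done: 2 vertices remain (6, 12). Sequence = [5 5 5 11 6 4 5 4 9 6]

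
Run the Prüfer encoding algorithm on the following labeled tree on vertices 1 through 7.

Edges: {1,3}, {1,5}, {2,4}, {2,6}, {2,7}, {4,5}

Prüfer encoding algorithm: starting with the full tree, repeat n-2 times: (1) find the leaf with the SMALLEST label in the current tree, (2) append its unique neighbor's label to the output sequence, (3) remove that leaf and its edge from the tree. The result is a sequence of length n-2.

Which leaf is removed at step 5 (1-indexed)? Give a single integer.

Answer: 6

Derivation:
Step 1: current leaves = {3,6,7}. Remove leaf 3 (neighbor: 1).
Step 2: current leaves = {1,6,7}. Remove leaf 1 (neighbor: 5).
Step 3: current leaves = {5,6,7}. Remove leaf 5 (neighbor: 4).
Step 4: current leaves = {4,6,7}. Remove leaf 4 (neighbor: 2).
Step 5: current leaves = {6,7}. Remove leaf 6 (neighbor: 2).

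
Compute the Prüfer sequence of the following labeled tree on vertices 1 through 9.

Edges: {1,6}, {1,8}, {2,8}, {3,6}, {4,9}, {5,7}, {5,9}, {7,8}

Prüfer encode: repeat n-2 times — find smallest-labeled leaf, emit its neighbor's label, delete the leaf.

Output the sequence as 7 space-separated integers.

Answer: 8 6 9 1 8 7 5

Derivation:
Step 1: leaves = {2,3,4}. Remove smallest leaf 2, emit neighbor 8.
Step 2: leaves = {3,4}. Remove smallest leaf 3, emit neighbor 6.
Step 3: leaves = {4,6}. Remove smallest leaf 4, emit neighbor 9.
Step 4: leaves = {6,9}. Remove smallest leaf 6, emit neighbor 1.
Step 5: leaves = {1,9}. Remove smallest leaf 1, emit neighbor 8.
Step 6: leaves = {8,9}. Remove smallest leaf 8, emit neighbor 7.
Step 7: leaves = {7,9}. Remove smallest leaf 7, emit neighbor 5.
Done: 2 vertices remain (5, 9). Sequence = [8 6 9 1 8 7 5]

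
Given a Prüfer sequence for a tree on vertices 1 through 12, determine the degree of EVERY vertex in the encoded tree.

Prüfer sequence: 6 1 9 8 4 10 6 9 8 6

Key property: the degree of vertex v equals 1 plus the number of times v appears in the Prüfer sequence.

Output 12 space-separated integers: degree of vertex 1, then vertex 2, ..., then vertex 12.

Answer: 2 1 1 2 1 4 1 3 3 2 1 1

Derivation:
p_1 = 6: count[6] becomes 1
p_2 = 1: count[1] becomes 1
p_3 = 9: count[9] becomes 1
p_4 = 8: count[8] becomes 1
p_5 = 4: count[4] becomes 1
p_6 = 10: count[10] becomes 1
p_7 = 6: count[6] becomes 2
p_8 = 9: count[9] becomes 2
p_9 = 8: count[8] becomes 2
p_10 = 6: count[6] becomes 3
Degrees (1 + count): deg[1]=1+1=2, deg[2]=1+0=1, deg[3]=1+0=1, deg[4]=1+1=2, deg[5]=1+0=1, deg[6]=1+3=4, deg[7]=1+0=1, deg[8]=1+2=3, deg[9]=1+2=3, deg[10]=1+1=2, deg[11]=1+0=1, deg[12]=1+0=1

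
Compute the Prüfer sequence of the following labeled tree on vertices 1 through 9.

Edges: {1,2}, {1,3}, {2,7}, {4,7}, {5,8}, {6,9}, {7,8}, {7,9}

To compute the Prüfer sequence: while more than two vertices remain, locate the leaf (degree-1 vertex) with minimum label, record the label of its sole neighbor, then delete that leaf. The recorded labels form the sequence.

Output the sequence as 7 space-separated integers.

Answer: 1 2 7 7 8 9 7

Derivation:
Step 1: leaves = {3,4,5,6}. Remove smallest leaf 3, emit neighbor 1.
Step 2: leaves = {1,4,5,6}. Remove smallest leaf 1, emit neighbor 2.
Step 3: leaves = {2,4,5,6}. Remove smallest leaf 2, emit neighbor 7.
Step 4: leaves = {4,5,6}. Remove smallest leaf 4, emit neighbor 7.
Step 5: leaves = {5,6}. Remove smallest leaf 5, emit neighbor 8.
Step 6: leaves = {6,8}. Remove smallest leaf 6, emit neighbor 9.
Step 7: leaves = {8,9}. Remove smallest leaf 8, emit neighbor 7.
Done: 2 vertices remain (7, 9). Sequence = [1 2 7 7 8 9 7]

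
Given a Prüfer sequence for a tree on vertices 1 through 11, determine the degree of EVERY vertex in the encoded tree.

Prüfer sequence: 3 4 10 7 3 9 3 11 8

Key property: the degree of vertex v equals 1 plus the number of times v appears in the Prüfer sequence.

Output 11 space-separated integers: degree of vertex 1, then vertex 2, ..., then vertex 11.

Answer: 1 1 4 2 1 1 2 2 2 2 2

Derivation:
p_1 = 3: count[3] becomes 1
p_2 = 4: count[4] becomes 1
p_3 = 10: count[10] becomes 1
p_4 = 7: count[7] becomes 1
p_5 = 3: count[3] becomes 2
p_6 = 9: count[9] becomes 1
p_7 = 3: count[3] becomes 3
p_8 = 11: count[11] becomes 1
p_9 = 8: count[8] becomes 1
Degrees (1 + count): deg[1]=1+0=1, deg[2]=1+0=1, deg[3]=1+3=4, deg[4]=1+1=2, deg[5]=1+0=1, deg[6]=1+0=1, deg[7]=1+1=2, deg[8]=1+1=2, deg[9]=1+1=2, deg[10]=1+1=2, deg[11]=1+1=2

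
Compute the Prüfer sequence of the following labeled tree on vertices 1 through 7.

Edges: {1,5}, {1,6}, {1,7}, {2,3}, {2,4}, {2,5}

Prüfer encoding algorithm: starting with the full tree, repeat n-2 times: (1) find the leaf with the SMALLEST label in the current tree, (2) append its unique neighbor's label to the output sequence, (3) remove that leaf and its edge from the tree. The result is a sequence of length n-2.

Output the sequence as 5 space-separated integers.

Answer: 2 2 5 1 1

Derivation:
Step 1: leaves = {3,4,6,7}. Remove smallest leaf 3, emit neighbor 2.
Step 2: leaves = {4,6,7}. Remove smallest leaf 4, emit neighbor 2.
Step 3: leaves = {2,6,7}. Remove smallest leaf 2, emit neighbor 5.
Step 4: leaves = {5,6,7}. Remove smallest leaf 5, emit neighbor 1.
Step 5: leaves = {6,7}. Remove smallest leaf 6, emit neighbor 1.
Done: 2 vertices remain (1, 7). Sequence = [2 2 5 1 1]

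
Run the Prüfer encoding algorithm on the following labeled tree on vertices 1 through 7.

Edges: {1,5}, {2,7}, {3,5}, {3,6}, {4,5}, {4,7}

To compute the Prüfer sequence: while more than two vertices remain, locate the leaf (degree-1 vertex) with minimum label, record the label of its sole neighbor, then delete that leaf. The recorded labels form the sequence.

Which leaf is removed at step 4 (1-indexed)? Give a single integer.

Answer: 3

Derivation:
Step 1: current leaves = {1,2,6}. Remove leaf 1 (neighbor: 5).
Step 2: current leaves = {2,6}. Remove leaf 2 (neighbor: 7).
Step 3: current leaves = {6,7}. Remove leaf 6 (neighbor: 3).
Step 4: current leaves = {3,7}. Remove leaf 3 (neighbor: 5).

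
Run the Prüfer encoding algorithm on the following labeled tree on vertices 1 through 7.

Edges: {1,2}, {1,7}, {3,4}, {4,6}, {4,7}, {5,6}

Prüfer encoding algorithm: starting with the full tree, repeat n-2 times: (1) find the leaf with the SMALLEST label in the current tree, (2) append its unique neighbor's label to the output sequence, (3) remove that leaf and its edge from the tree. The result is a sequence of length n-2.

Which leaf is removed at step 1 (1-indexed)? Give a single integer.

Step 1: current leaves = {2,3,5}. Remove leaf 2 (neighbor: 1).

Answer: 2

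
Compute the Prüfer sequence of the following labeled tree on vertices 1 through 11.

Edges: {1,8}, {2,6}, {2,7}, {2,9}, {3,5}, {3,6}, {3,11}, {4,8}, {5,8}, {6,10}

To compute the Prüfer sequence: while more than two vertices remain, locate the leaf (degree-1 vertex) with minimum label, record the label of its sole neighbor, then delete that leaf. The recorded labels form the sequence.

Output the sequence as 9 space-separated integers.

Answer: 8 8 2 5 3 2 6 6 3

Derivation:
Step 1: leaves = {1,4,7,9,10,11}. Remove smallest leaf 1, emit neighbor 8.
Step 2: leaves = {4,7,9,10,11}. Remove smallest leaf 4, emit neighbor 8.
Step 3: leaves = {7,8,9,10,11}. Remove smallest leaf 7, emit neighbor 2.
Step 4: leaves = {8,9,10,11}. Remove smallest leaf 8, emit neighbor 5.
Step 5: leaves = {5,9,10,11}. Remove smallest leaf 5, emit neighbor 3.
Step 6: leaves = {9,10,11}. Remove smallest leaf 9, emit neighbor 2.
Step 7: leaves = {2,10,11}. Remove smallest leaf 2, emit neighbor 6.
Step 8: leaves = {10,11}. Remove smallest leaf 10, emit neighbor 6.
Step 9: leaves = {6,11}. Remove smallest leaf 6, emit neighbor 3.
Done: 2 vertices remain (3, 11). Sequence = [8 8 2 5 3 2 6 6 3]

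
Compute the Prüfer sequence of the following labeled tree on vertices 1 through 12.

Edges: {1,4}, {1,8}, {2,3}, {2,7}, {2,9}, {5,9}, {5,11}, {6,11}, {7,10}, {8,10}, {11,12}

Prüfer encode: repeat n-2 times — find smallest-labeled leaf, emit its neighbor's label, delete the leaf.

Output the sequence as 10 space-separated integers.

Step 1: leaves = {3,4,6,12}. Remove smallest leaf 3, emit neighbor 2.
Step 2: leaves = {4,6,12}. Remove smallest leaf 4, emit neighbor 1.
Step 3: leaves = {1,6,12}. Remove smallest leaf 1, emit neighbor 8.
Step 4: leaves = {6,8,12}. Remove smallest leaf 6, emit neighbor 11.
Step 5: leaves = {8,12}. Remove smallest leaf 8, emit neighbor 10.
Step 6: leaves = {10,12}. Remove smallest leaf 10, emit neighbor 7.
Step 7: leaves = {7,12}. Remove smallest leaf 7, emit neighbor 2.
Step 8: leaves = {2,12}. Remove smallest leaf 2, emit neighbor 9.
Step 9: leaves = {9,12}. Remove smallest leaf 9, emit neighbor 5.
Step 10: leaves = {5,12}. Remove smallest leaf 5, emit neighbor 11.
Done: 2 vertices remain (11, 12). Sequence = [2 1 8 11 10 7 2 9 5 11]

Answer: 2 1 8 11 10 7 2 9 5 11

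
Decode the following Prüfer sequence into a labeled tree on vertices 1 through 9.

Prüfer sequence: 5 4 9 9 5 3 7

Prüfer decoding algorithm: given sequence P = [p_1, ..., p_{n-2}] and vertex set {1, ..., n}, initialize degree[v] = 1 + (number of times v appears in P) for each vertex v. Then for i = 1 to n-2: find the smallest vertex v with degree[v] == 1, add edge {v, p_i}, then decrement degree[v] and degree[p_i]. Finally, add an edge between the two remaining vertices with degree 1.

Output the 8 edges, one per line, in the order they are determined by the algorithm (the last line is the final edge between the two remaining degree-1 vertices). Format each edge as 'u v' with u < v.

Answer: 1 5
2 4
4 9
6 9
5 8
3 5
3 7
7 9

Derivation:
Initial degrees: {1:1, 2:1, 3:2, 4:2, 5:3, 6:1, 7:2, 8:1, 9:3}
Step 1: smallest deg-1 vertex = 1, p_1 = 5. Add edge {1,5}. Now deg[1]=0, deg[5]=2.
Step 2: smallest deg-1 vertex = 2, p_2 = 4. Add edge {2,4}. Now deg[2]=0, deg[4]=1.
Step 3: smallest deg-1 vertex = 4, p_3 = 9. Add edge {4,9}. Now deg[4]=0, deg[9]=2.
Step 4: smallest deg-1 vertex = 6, p_4 = 9. Add edge {6,9}. Now deg[6]=0, deg[9]=1.
Step 5: smallest deg-1 vertex = 8, p_5 = 5. Add edge {5,8}. Now deg[8]=0, deg[5]=1.
Step 6: smallest deg-1 vertex = 5, p_6 = 3. Add edge {3,5}. Now deg[5]=0, deg[3]=1.
Step 7: smallest deg-1 vertex = 3, p_7 = 7. Add edge {3,7}. Now deg[3]=0, deg[7]=1.
Final: two remaining deg-1 vertices are 7, 9. Add edge {7,9}.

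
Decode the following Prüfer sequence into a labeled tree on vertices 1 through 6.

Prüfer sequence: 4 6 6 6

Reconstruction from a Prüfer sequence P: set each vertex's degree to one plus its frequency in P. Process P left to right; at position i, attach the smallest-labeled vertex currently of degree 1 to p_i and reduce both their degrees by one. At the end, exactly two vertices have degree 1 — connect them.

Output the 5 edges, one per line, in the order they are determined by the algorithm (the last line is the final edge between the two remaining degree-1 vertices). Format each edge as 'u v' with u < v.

Answer: 1 4
2 6
3 6
4 6
5 6

Derivation:
Initial degrees: {1:1, 2:1, 3:1, 4:2, 5:1, 6:4}
Step 1: smallest deg-1 vertex = 1, p_1 = 4. Add edge {1,4}. Now deg[1]=0, deg[4]=1.
Step 2: smallest deg-1 vertex = 2, p_2 = 6. Add edge {2,6}. Now deg[2]=0, deg[6]=3.
Step 3: smallest deg-1 vertex = 3, p_3 = 6. Add edge {3,6}. Now deg[3]=0, deg[6]=2.
Step 4: smallest deg-1 vertex = 4, p_4 = 6. Add edge {4,6}. Now deg[4]=0, deg[6]=1.
Final: two remaining deg-1 vertices are 5, 6. Add edge {5,6}.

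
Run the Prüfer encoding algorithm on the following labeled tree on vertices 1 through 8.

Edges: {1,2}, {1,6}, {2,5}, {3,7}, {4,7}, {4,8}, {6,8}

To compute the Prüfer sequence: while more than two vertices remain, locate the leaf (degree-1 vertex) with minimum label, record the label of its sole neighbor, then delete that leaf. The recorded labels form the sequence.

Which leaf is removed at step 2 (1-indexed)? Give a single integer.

Step 1: current leaves = {3,5}. Remove leaf 3 (neighbor: 7).
Step 2: current leaves = {5,7}. Remove leaf 5 (neighbor: 2).

Answer: 5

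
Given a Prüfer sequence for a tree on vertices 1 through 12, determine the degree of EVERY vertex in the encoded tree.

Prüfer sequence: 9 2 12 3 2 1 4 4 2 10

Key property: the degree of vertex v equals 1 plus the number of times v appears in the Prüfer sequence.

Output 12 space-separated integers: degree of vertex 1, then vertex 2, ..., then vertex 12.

p_1 = 9: count[9] becomes 1
p_2 = 2: count[2] becomes 1
p_3 = 12: count[12] becomes 1
p_4 = 3: count[3] becomes 1
p_5 = 2: count[2] becomes 2
p_6 = 1: count[1] becomes 1
p_7 = 4: count[4] becomes 1
p_8 = 4: count[4] becomes 2
p_9 = 2: count[2] becomes 3
p_10 = 10: count[10] becomes 1
Degrees (1 + count): deg[1]=1+1=2, deg[2]=1+3=4, deg[3]=1+1=2, deg[4]=1+2=3, deg[5]=1+0=1, deg[6]=1+0=1, deg[7]=1+0=1, deg[8]=1+0=1, deg[9]=1+1=2, deg[10]=1+1=2, deg[11]=1+0=1, deg[12]=1+1=2

Answer: 2 4 2 3 1 1 1 1 2 2 1 2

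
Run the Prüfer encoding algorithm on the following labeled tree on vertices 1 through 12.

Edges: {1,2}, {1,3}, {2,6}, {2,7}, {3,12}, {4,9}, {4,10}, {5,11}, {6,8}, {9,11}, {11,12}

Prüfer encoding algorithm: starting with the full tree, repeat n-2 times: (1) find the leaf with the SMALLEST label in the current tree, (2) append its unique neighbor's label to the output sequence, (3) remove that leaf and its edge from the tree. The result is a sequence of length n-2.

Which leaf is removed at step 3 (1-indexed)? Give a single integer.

Step 1: current leaves = {5,7,8,10}. Remove leaf 5 (neighbor: 11).
Step 2: current leaves = {7,8,10}. Remove leaf 7 (neighbor: 2).
Step 3: current leaves = {8,10}. Remove leaf 8 (neighbor: 6).

Answer: 8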